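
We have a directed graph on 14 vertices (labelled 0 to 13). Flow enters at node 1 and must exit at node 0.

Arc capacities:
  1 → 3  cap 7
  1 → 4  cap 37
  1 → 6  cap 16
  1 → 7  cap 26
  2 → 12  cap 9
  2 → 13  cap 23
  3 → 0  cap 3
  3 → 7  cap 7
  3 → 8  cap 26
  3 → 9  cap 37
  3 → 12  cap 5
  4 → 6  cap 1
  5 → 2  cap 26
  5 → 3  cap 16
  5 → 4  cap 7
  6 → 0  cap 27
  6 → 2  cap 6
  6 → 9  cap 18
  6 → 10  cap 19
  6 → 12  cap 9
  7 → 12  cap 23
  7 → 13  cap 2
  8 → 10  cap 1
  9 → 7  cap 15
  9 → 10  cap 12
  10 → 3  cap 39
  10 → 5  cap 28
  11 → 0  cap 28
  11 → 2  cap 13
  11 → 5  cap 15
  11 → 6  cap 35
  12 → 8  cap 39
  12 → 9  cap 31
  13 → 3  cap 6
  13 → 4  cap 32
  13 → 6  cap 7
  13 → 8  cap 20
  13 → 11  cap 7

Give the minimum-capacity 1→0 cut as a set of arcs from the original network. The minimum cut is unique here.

Min-cut arcs: {(1,6), (3,0), (4,6), (13,6), (13,11)} (total capacity 34)

augment #1: 1→3→0 push 3
augment #2: 1→6→0 push 16
augment #3: 1→4→6→0 push 1
augment #4: 1→7→13→6→0 push 2
augment #5: 1→3→8→10→5→2→13→6→0 push 1
augment #6: 1→3→9→10→5→2→13→6→0 push 3
augment #7: 1→7→12→9→10→5→2→13→6→0 push 1
augment #8: 1→7→12→9→10→5→2→13→11→0 push 7
max flow = 34; residual-reachable set from 1 gives S-side
cut edges (S→T): {(1,6), (3,0), (4,6), (13,6), (13,11)} total cap 34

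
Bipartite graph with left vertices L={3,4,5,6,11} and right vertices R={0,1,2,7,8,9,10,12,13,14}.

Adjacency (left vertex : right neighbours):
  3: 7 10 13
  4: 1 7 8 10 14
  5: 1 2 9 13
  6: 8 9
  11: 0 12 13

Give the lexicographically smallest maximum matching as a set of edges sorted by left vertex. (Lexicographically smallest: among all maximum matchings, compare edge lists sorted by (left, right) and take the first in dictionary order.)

|M| = 5 (so the lex-smallest maximum matching has 5 edges)
process left vertices in ascending order; for each, take the smallest-labelled available neighbour that still permits 5 edges overall, or leave it unmatched if none does
lex-smallest matching: {3-7, 4-1, 5-2, 6-8, 11-0}

Lex-smallest maximum matching: {(3,7), (4,1), (5,2), (6,8), (11,0)}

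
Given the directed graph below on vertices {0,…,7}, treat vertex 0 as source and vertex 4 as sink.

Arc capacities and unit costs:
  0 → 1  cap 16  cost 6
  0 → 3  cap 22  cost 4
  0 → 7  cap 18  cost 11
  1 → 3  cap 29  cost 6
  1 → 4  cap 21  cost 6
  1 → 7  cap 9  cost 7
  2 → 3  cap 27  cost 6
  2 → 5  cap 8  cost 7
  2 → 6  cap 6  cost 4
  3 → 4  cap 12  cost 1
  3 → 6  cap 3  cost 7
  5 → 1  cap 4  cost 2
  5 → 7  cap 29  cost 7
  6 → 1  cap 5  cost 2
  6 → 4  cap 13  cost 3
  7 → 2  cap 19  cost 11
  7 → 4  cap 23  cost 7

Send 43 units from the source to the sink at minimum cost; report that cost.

Minimum cost for 43 units: 510

shortest-cost path #1: 0→3→4 push 12 @ unit cost 5 (adds 60)
shortest-cost path #2: 0→1→4 push 16 @ unit cost 12 (adds 192)
shortest-cost path #3: 0→3→6→4 push 3 @ unit cost 14 (adds 42)
shortest-cost path #4: 0→7→4 push 12 @ unit cost 18 (adds 216)
total cost = 510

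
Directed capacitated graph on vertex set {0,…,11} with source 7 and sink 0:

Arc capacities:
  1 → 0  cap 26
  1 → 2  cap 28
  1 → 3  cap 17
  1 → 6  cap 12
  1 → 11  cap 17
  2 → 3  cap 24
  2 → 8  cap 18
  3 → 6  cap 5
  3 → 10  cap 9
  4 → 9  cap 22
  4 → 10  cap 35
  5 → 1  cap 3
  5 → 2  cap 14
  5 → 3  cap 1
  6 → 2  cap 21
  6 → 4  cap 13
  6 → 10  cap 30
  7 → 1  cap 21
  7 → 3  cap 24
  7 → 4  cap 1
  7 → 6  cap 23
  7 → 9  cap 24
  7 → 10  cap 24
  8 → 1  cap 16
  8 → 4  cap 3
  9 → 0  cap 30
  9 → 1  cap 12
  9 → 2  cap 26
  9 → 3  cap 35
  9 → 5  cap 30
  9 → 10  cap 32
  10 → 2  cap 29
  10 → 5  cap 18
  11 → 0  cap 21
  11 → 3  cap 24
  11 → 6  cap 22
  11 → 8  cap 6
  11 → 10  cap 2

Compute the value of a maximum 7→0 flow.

Maximum flow value: 73

augment #1: 7→1→0 bottleneck 21, total now 21
augment #2: 7→9→0 bottleneck 24, total now 45
augment #3: 7→4→9→0 bottleneck 1, total now 46
augment #4: 7→6→4→9→0 bottleneck 5, total now 51
augment #5: 7→10→5→1→0 bottleneck 3, total now 54
augment #6: 7→6→2→8→1→0 bottleneck 2, total now 56
augment #7: 7→6→2→8→1→11→0 bottleneck 14, total now 70
augment #8: 7→6→4→9→1→11→0 bottleneck 2, total now 72
augment #9: 7→3→6→4→9→1→11→0 bottleneck 1, total now 73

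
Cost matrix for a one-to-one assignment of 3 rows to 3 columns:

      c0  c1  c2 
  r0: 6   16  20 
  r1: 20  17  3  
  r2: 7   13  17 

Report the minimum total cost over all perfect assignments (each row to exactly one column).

optimal assignment: row0→col0 (cost 6), row1→col2 (cost 3), row2→col1 (cost 13)
total = 6 + 3 + 13 = 22

Minimum assignment cost: 22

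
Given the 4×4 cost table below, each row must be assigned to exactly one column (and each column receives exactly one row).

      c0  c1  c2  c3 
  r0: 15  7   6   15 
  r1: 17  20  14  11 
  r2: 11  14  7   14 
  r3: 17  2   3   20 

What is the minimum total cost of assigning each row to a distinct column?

optimal assignment: row0→col2 (cost 6), row1→col3 (cost 11), row2→col0 (cost 11), row3→col1 (cost 2)
total = 6 + 11 + 11 + 2 = 30

Minimum assignment cost: 30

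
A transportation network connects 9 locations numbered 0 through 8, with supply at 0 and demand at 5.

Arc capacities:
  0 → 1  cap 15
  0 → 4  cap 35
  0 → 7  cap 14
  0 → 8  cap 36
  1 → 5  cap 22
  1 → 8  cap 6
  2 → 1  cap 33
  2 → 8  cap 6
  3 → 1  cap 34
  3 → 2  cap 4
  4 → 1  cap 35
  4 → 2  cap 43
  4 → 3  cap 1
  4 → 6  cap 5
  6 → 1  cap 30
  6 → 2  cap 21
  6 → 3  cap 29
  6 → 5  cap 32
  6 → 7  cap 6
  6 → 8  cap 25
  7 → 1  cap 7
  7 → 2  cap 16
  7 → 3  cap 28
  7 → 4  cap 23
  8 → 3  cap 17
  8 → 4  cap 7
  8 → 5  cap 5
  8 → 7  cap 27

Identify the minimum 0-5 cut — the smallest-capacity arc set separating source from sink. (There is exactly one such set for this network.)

Min-cut arcs: {(1,5), (4,6), (8,5)} (total capacity 32)

augment #1: 0→1→5 push 15
augment #2: 0→8→5 push 5
augment #3: 0→4→1→5 push 7
augment #4: 0→4→6→5 push 5
max flow = 32; residual-reachable set from 0 gives S-side
cut edges (S→T): {(1,5), (4,6), (8,5)} total cap 32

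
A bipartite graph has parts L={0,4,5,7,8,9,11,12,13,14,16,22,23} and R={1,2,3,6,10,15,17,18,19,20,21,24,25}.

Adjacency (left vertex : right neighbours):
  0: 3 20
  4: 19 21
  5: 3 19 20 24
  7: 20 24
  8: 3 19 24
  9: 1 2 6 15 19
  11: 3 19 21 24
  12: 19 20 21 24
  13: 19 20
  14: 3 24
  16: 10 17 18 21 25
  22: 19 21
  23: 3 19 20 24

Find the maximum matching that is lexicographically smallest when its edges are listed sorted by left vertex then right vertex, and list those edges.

|M| = 7 (so the lex-smallest maximum matching has 7 edges)
process left vertices in ascending order; for each, take the smallest-labelled available neighbour that still permits 7 edges overall, or leave it unmatched if none does
lex-smallest matching: {0-3, 4-19, 5-20, 7-24, 9-1, 11-21, 16-10}

Lex-smallest maximum matching: {(0,3), (4,19), (5,20), (7,24), (9,1), (11,21), (16,10)}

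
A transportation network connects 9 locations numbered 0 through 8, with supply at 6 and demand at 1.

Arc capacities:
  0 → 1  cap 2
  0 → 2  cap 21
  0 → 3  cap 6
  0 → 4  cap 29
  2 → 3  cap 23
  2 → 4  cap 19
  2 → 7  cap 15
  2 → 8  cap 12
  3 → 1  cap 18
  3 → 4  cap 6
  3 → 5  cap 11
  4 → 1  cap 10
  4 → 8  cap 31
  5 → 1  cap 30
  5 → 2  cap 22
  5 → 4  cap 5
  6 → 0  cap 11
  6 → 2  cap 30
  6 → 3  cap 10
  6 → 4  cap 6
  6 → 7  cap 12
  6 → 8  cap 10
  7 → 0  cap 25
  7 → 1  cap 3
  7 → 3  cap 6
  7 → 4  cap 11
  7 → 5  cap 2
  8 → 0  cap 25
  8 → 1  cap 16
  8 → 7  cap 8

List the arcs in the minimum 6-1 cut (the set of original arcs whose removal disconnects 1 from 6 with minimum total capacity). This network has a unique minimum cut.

Min-cut arcs: {(0,1), (3,1), (3,5), (4,1), (7,1), (7,5), (8,1)} (total capacity 62)

augment #1: 6→0→1 push 2
augment #2: 6→3→1 push 10
augment #3: 6→4→1 push 6
augment #4: 6→7→1 push 3
augment #5: 6→8→1 push 10
augment #6: 6→0→3→1 push 6
augment #7: 6→0→4→1 push 3
augment #8: 6→2→3→1 push 2
augment #9: 6→2→4→1 push 1
augment #10: 6→2→8→1 push 6
augment #11: 6→7→5→1 push 2
augment #12: 6→2→3→5→1 push 11
max flow = 62; residual-reachable set from 6 gives S-side
cut edges (S→T): {(0,1), (3,1), (3,5), (4,1), (7,1), (7,5), (8,1)} total cap 62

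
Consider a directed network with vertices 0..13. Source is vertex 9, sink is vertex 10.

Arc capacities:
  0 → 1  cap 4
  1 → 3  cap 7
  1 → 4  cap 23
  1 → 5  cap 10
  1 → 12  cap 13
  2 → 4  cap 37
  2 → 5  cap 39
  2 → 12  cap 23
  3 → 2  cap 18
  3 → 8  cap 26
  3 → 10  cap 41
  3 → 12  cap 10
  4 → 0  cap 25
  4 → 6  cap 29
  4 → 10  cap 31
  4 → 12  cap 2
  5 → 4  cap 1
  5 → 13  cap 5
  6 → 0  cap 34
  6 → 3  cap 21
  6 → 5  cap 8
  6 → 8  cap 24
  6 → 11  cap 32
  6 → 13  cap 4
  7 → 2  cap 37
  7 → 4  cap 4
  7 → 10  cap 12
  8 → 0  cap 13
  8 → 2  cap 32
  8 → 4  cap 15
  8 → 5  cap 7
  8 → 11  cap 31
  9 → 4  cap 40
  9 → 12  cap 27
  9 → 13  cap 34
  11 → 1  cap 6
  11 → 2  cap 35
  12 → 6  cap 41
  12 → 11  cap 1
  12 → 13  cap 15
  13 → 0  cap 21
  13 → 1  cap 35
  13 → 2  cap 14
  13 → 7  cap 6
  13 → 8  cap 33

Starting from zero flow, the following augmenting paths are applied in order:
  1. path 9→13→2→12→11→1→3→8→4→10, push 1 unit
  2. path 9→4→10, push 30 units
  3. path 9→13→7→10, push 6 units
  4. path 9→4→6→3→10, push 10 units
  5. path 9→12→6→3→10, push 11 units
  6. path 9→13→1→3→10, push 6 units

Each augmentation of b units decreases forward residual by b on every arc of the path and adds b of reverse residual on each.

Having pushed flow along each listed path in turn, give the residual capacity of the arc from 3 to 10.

after path 1 (9→13→2→12→11→1→3→8→4→10, push 1): res(3,10)=41
after path 2 (9→4→10, push 30): res(3,10)=41
after path 3 (9→13→7→10, push 6): res(3,10)=41
after path 4 (9→4→6→3→10, push 10): res(3,10)=31
after path 5 (9→12→6→3→10, push 11): res(3,10)=20
after path 6 (9→13→1→3→10, push 6): res(3,10)=14

Residual capacity of (3,10): 14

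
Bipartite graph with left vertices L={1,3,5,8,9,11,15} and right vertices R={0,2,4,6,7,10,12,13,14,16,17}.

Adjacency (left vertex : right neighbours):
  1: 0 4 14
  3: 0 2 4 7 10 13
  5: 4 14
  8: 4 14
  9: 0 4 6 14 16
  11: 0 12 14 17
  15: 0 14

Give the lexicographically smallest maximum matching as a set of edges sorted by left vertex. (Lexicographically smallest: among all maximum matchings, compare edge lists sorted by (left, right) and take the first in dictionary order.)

Lex-smallest maximum matching: {(1,0), (3,2), (5,4), (8,14), (9,6), (11,12)}

|M| = 6 (so the lex-smallest maximum matching has 6 edges)
process left vertices in ascending order; for each, take the smallest-labelled available neighbour that still permits 6 edges overall, or leave it unmatched if none does
lex-smallest matching: {1-0, 3-2, 5-4, 8-14, 9-6, 11-12}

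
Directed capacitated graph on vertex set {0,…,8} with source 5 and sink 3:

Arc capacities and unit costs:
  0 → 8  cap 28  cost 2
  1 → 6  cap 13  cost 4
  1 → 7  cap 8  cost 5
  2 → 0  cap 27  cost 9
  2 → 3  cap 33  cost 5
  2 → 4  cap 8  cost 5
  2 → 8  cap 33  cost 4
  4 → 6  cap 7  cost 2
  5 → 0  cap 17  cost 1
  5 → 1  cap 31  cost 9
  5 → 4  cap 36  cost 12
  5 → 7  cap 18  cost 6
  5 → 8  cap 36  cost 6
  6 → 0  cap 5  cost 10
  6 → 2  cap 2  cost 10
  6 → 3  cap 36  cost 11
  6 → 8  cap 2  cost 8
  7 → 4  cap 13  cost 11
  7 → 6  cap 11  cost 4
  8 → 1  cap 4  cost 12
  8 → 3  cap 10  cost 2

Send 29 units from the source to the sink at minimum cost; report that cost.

shortest-cost path #1: 5→0→8→3 push 10 @ unit cost 5 (adds 50)
shortest-cost path #2: 5→7→6→3 push 11 @ unit cost 21 (adds 231)
shortest-cost path #3: 5→1→6→3 push 8 @ unit cost 24 (adds 192)
total cost = 473

Minimum cost for 29 units: 473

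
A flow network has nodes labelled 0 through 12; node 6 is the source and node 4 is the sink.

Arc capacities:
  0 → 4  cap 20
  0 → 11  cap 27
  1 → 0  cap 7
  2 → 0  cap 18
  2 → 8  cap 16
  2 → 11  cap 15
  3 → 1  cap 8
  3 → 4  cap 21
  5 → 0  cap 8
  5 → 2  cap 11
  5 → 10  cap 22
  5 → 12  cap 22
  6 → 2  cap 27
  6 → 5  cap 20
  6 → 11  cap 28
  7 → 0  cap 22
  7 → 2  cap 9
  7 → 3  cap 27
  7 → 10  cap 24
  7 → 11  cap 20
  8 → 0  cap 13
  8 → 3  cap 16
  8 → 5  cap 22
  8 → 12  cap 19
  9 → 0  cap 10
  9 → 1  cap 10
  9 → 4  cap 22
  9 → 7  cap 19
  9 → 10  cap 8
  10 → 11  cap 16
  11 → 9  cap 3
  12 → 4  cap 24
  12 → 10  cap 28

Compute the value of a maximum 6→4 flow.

Maximum flow value: 50

augment #1: 6→2→0→4 bottleneck 18, total now 18
augment #2: 6→5→0→4 bottleneck 2, total now 20
augment #3: 6→5→12→4 bottleneck 18, total now 38
augment #4: 6→11→9→4 bottleneck 3, total now 41
augment #5: 6→2→8→3→4 bottleneck 9, total now 50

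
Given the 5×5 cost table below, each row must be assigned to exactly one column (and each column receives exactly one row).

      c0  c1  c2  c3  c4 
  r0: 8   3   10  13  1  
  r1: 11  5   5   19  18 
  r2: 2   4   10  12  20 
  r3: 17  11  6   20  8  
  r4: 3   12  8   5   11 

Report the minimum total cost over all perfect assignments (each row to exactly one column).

optimal assignment: row0→col4 (cost 1), row1→col1 (cost 5), row2→col0 (cost 2), row3→col2 (cost 6), row4→col3 (cost 5)
total = 1 + 5 + 2 + 6 + 5 = 19

Minimum assignment cost: 19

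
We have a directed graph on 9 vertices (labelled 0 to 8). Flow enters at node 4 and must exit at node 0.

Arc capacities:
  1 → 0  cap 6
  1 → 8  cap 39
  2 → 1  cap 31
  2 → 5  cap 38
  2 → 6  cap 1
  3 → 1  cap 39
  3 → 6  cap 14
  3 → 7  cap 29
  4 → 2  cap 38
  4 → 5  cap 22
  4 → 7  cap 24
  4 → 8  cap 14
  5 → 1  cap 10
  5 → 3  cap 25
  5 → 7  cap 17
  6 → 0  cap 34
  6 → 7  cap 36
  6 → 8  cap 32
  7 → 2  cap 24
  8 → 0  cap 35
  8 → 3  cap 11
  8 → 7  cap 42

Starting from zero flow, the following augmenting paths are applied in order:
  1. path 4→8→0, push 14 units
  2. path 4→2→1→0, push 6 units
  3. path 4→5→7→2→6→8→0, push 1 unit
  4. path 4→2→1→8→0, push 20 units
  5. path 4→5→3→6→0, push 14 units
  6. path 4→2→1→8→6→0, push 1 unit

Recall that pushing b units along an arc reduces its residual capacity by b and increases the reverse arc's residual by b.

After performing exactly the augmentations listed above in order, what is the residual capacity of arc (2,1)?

after path 1 (4→8→0, push 14): res(2,1)=31
after path 2 (4→2→1→0, push 6): res(2,1)=25
after path 3 (4→5→7→2→6→8→0, push 1): res(2,1)=25
after path 4 (4→2→1→8→0, push 20): res(2,1)=5
after path 5 (4→5→3→6→0, push 14): res(2,1)=5
after path 6 (4→2→1→8→6→0, push 1): res(2,1)=4

Residual capacity of (2,1): 4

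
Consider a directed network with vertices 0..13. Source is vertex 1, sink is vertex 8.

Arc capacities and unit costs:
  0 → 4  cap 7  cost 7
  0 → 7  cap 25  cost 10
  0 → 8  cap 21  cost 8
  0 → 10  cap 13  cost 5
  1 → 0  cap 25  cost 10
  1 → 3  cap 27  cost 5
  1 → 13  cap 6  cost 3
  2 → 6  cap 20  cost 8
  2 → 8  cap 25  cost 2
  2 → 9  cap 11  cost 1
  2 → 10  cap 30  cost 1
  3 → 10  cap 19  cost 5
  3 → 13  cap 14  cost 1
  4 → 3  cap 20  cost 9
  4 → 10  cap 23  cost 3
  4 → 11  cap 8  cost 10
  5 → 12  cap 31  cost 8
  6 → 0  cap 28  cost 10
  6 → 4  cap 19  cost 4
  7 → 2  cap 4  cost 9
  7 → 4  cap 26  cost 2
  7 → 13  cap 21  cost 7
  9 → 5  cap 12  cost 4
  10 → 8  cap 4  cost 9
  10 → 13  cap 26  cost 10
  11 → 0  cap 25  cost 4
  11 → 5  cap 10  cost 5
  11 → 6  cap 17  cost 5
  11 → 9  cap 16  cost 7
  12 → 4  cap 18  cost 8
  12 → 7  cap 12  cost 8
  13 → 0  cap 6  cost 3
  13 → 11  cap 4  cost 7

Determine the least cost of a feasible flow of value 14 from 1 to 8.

shortest-cost path #1: 1→13→0→8 push 6 @ unit cost 14 (adds 84)
shortest-cost path #2: 1→0→8 push 8 @ unit cost 18 (adds 144)
total cost = 228

Minimum cost for 14 units: 228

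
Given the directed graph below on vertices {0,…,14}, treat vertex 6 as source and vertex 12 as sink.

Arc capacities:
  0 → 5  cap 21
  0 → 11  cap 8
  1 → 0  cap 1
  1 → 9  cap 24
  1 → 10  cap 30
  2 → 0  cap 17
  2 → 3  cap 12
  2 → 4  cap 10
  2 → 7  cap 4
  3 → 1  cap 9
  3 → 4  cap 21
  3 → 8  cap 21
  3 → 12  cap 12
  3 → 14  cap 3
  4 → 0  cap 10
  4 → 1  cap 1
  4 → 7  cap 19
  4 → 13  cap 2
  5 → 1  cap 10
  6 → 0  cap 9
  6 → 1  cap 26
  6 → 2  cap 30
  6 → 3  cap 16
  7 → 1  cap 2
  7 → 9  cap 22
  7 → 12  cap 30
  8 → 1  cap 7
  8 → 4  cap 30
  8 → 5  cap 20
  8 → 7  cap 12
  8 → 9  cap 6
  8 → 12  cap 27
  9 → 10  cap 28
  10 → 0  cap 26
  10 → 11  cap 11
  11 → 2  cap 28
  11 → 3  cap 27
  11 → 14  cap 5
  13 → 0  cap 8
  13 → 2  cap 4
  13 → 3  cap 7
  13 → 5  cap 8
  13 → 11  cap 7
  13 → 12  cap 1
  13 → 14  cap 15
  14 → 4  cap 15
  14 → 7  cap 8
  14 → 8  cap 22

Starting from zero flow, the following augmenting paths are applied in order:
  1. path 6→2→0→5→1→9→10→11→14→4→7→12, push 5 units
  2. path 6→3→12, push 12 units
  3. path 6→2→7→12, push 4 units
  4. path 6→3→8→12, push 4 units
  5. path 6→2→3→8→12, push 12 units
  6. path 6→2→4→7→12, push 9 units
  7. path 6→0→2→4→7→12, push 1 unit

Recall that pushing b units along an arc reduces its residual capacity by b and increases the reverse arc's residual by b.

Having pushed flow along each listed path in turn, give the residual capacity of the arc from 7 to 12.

after path 1 (6→2→0→5→1→9→10→11→14→4→7→12, push 5): res(7,12)=25
after path 2 (6→3→12, push 12): res(7,12)=25
after path 3 (6→2→7→12, push 4): res(7,12)=21
after path 4 (6→3→8→12, push 4): res(7,12)=21
after path 5 (6→2→3→8→12, push 12): res(7,12)=21
after path 6 (6→2→4→7→12, push 9): res(7,12)=12
after path 7 (6→0→2→4→7→12, push 1): res(7,12)=11

Residual capacity of (7,12): 11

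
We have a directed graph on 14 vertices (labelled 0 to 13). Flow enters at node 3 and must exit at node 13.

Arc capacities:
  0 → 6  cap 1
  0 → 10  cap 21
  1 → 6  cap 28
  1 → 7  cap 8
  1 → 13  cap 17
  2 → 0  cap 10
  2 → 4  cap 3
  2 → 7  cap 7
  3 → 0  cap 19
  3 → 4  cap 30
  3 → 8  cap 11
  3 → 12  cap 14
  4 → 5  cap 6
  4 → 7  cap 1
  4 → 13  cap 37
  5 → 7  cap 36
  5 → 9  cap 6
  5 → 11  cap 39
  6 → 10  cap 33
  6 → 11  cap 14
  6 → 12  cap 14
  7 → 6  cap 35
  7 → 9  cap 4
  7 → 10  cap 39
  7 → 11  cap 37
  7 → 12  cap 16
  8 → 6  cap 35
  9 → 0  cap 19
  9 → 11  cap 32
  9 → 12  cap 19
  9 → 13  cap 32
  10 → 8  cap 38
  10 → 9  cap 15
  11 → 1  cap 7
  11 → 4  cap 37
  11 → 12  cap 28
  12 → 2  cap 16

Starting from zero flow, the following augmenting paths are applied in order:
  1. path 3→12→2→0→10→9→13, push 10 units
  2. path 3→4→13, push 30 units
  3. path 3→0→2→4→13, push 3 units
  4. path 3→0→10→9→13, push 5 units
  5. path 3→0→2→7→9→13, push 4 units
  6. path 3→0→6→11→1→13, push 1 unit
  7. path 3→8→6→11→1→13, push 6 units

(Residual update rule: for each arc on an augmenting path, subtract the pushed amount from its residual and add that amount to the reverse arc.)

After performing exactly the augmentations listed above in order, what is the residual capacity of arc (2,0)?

after path 1 (3→12→2→0→10→9→13, push 10): res(2,0)=0
after path 2 (3→4→13, push 30): res(2,0)=0
after path 3 (3→0→2→4→13, push 3): res(2,0)=3
after path 4 (3→0→10→9→13, push 5): res(2,0)=3
after path 5 (3→0→2→7→9→13, push 4): res(2,0)=7
after path 6 (3→0→6→11→1→13, push 1): res(2,0)=7
after path 7 (3→8→6→11→1→13, push 6): res(2,0)=7

Residual capacity of (2,0): 7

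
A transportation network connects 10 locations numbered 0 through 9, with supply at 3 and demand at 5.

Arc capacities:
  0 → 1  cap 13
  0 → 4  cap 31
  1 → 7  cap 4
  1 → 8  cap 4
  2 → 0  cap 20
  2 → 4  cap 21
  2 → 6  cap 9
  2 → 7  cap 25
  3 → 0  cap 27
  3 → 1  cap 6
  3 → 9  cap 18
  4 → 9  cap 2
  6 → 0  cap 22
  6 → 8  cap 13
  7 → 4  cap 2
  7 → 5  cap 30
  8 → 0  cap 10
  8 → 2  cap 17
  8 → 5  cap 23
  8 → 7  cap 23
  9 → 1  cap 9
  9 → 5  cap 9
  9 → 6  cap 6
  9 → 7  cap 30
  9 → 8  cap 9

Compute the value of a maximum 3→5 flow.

augment #1: 3→9→5 bottleneck 9, total now 9
augment #2: 3→1→7→5 bottleneck 4, total now 13
augment #3: 3→1→8→5 bottleneck 2, total now 15
augment #4: 3→9→7→5 bottleneck 9, total now 24
augment #5: 3→0→1→8→5 bottleneck 2, total now 26
augment #6: 3→0→4→9→7→5 bottleneck 2, total now 28

Maximum flow value: 28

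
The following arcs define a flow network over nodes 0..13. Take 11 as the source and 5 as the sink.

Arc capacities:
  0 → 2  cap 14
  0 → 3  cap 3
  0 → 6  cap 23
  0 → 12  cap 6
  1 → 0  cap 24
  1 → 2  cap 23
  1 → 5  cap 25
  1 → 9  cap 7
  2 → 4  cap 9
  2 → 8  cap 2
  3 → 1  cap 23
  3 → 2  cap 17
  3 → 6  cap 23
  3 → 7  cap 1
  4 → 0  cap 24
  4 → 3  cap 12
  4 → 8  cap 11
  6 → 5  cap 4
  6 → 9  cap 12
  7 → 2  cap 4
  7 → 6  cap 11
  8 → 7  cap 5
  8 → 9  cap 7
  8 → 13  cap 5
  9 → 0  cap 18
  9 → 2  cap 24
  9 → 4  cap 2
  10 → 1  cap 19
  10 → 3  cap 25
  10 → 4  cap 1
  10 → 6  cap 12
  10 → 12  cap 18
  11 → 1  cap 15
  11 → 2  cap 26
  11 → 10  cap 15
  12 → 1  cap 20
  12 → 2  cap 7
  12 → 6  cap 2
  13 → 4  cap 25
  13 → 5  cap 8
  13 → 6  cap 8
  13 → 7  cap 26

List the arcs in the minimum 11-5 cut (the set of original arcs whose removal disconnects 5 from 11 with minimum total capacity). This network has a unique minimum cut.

Min-cut arcs: {(1,5), (6,5), (8,13)} (total capacity 34)

augment #1: 11→1→5 push 15
augment #2: 11→10→1→5 push 10
augment #3: 11→10→6→5 push 4
augment #4: 11→2→8→13→5 push 2
augment #5: 11→2→4→8→13→5 push 3
max flow = 34; residual-reachable set from 11 gives S-side
cut edges (S→T): {(1,5), (6,5), (8,13)} total cap 34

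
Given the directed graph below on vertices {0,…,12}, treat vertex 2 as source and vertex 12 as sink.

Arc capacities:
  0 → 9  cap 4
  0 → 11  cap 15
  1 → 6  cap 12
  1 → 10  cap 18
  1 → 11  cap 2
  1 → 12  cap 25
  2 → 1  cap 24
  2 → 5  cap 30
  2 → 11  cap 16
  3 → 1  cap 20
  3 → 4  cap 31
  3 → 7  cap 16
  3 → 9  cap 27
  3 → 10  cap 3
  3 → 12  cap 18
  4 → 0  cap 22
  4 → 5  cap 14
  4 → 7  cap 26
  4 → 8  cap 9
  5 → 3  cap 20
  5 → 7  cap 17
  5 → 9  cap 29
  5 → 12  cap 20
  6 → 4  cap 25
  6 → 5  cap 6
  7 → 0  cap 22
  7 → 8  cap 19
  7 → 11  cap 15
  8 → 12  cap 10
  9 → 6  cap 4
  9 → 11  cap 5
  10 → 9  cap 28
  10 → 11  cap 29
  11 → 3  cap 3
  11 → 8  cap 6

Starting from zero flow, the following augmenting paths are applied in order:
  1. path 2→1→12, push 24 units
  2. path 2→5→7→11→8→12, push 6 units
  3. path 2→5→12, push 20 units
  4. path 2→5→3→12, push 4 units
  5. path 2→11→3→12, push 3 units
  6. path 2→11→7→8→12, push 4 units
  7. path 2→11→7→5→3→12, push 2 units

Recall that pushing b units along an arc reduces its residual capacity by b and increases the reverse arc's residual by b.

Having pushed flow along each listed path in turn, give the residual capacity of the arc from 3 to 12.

Residual capacity of (3,12): 9

after path 1 (2→1→12, push 24): res(3,12)=18
after path 2 (2→5→7→11→8→12, push 6): res(3,12)=18
after path 3 (2→5→12, push 20): res(3,12)=18
after path 4 (2→5→3→12, push 4): res(3,12)=14
after path 5 (2→11→3→12, push 3): res(3,12)=11
after path 6 (2→11→7→8→12, push 4): res(3,12)=11
after path 7 (2→11→7→5→3→12, push 2): res(3,12)=9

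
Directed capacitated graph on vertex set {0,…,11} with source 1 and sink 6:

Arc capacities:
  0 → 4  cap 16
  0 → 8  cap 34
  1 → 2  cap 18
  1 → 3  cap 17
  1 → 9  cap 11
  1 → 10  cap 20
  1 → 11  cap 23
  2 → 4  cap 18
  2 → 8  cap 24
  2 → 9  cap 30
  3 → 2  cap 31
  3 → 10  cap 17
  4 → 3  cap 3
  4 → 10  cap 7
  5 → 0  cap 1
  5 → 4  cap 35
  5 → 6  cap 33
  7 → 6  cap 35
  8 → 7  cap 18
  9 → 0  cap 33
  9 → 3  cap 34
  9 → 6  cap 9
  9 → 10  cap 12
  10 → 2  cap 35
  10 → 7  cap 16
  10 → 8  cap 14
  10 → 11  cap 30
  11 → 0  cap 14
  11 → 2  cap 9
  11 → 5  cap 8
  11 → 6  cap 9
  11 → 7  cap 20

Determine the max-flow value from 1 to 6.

Maximum flow value: 61

augment #1: 1→9→6 bottleneck 9, total now 9
augment #2: 1→11→6 bottleneck 9, total now 18
augment #3: 1→10→7→6 bottleneck 16, total now 34
augment #4: 1→11→5→6 bottleneck 8, total now 42
augment #5: 1→11→7→6 bottleneck 6, total now 48
augment #6: 1→2→8→7→6 bottleneck 13, total now 61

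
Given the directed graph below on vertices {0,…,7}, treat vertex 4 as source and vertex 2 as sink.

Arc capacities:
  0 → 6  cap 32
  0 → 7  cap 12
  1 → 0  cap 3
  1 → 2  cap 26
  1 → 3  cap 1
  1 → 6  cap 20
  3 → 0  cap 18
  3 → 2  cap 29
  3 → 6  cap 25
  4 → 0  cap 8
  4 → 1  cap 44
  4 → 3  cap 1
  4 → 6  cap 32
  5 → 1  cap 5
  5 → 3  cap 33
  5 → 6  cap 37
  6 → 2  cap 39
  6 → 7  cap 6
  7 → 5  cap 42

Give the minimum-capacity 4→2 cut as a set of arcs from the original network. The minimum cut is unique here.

Min-cut arcs: {(1,0), (1,2), (1,3), (4,0), (4,3), (6,2), (6,7)} (total capacity 84)

augment #1: 4→1→2 push 26
augment #2: 4→3→2 push 1
augment #3: 4→6→2 push 32
augment #4: 4→0→6→2 push 7
augment #5: 4→1→3→2 push 1
augment #6: 4→0→7→5→3→2 push 1
augment #7: 4→1→0→7→5→3→2 push 3
augment #8: 4→1→6→7→5→3→2 push 6
augment #9: 4→1→6→0→7→5→3→2 push 7
max flow = 84; residual-reachable set from 4 gives S-side
cut edges (S→T): {(1,0), (1,2), (1,3), (4,0), (4,3), (6,2), (6,7)} total cap 84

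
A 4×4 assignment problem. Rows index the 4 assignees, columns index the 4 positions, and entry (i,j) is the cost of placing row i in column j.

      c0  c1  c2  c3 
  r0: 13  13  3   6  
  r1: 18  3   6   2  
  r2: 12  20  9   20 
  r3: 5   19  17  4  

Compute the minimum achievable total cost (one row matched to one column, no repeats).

Minimum assignment cost: 22

optimal assignment: row0→col2 (cost 3), row1→col1 (cost 3), row2→col0 (cost 12), row3→col3 (cost 4)
total = 3 + 3 + 12 + 4 = 22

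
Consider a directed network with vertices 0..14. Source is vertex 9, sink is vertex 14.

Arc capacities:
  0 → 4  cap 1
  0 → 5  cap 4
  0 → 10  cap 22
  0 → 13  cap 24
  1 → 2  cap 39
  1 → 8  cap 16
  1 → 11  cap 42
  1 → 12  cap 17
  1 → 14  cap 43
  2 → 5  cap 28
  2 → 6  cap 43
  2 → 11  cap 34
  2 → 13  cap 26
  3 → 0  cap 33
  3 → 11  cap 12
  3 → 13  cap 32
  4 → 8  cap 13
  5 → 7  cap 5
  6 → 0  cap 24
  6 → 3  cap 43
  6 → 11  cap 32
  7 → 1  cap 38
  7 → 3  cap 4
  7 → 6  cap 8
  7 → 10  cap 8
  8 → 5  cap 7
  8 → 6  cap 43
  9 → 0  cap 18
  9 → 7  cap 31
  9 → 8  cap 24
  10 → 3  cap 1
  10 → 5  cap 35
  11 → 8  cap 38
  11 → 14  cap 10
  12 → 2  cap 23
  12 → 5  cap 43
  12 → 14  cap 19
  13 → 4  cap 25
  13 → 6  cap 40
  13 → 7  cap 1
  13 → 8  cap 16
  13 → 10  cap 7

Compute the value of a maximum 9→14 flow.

Maximum flow value: 47

augment #1: 9→7→1→14 bottleneck 31, total now 31
augment #2: 9→8→6→11→14 bottleneck 10, total now 41
augment #3: 9→0→5→7→1→14 bottleneck 4, total now 45
augment #4: 9→0→13→7→1→14 bottleneck 1, total now 46
augment #5: 9→8→5→7→1→14 bottleneck 1, total now 47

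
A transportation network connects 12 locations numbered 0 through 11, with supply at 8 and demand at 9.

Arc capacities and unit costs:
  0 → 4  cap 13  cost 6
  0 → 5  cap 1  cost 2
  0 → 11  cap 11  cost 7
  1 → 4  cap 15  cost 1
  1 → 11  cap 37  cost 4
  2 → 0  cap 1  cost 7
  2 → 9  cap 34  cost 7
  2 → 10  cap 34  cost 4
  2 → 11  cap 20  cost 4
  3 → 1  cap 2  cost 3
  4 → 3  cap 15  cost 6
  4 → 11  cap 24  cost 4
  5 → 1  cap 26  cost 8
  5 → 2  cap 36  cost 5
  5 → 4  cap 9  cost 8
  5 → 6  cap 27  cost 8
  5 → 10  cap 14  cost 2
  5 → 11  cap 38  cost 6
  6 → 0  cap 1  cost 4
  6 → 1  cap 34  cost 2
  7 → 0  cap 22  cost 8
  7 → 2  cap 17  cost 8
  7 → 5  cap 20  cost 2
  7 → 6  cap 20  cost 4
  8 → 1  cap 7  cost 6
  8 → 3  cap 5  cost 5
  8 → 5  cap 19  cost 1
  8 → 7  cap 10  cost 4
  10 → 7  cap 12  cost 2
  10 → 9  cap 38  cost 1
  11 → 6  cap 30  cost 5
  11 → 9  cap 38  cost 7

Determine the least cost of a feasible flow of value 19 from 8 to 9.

shortest-cost path #1: 8→5→10→9 push 14 @ unit cost 4 (adds 56)
shortest-cost path #2: 8→5→2→10→9 push 5 @ unit cost 11 (adds 55)
total cost = 111

Minimum cost for 19 units: 111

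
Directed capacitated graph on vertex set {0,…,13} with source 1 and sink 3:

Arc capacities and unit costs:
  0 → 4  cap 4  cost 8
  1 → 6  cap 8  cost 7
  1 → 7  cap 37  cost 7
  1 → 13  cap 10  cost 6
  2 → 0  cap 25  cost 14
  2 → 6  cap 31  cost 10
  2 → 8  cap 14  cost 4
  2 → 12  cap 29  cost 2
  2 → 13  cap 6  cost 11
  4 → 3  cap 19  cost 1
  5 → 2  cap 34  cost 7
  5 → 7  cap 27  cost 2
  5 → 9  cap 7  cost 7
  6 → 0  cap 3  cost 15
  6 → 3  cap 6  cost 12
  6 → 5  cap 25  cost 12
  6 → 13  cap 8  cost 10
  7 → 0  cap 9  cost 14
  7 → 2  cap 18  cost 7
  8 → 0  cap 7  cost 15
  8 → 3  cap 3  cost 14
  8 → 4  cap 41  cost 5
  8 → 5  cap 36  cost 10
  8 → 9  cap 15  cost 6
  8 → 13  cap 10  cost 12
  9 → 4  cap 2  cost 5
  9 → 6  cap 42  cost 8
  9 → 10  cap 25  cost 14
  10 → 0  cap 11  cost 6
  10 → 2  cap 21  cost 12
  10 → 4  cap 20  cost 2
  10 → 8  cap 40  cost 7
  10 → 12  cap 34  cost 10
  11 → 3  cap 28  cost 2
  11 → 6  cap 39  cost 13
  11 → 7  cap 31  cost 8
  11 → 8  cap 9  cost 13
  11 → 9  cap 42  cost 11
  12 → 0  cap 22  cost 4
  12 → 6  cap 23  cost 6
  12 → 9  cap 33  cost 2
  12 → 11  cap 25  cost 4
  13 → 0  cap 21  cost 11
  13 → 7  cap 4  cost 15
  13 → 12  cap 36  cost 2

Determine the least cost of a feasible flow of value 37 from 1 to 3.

shortest-cost path #1: 1→13→12→11→3 push 10 @ unit cost 14 (adds 140)
shortest-cost path #2: 1→6→3 push 6 @ unit cost 19 (adds 114)
shortest-cost path #3: 1→7→2→12→11→3 push 15 @ unit cost 22 (adds 330)
shortest-cost path #4: 1→7→2→8→4→3 push 3 @ unit cost 24 (adds 72)
shortest-cost path #5: 1→6→13→12→2→8→4→3 push 2 @ unit cost 27 (adds 54)
shortest-cost path #6: 1→7→0→4→3 push 1 @ unit cost 30 (adds 30)
total cost = 740

Minimum cost for 37 units: 740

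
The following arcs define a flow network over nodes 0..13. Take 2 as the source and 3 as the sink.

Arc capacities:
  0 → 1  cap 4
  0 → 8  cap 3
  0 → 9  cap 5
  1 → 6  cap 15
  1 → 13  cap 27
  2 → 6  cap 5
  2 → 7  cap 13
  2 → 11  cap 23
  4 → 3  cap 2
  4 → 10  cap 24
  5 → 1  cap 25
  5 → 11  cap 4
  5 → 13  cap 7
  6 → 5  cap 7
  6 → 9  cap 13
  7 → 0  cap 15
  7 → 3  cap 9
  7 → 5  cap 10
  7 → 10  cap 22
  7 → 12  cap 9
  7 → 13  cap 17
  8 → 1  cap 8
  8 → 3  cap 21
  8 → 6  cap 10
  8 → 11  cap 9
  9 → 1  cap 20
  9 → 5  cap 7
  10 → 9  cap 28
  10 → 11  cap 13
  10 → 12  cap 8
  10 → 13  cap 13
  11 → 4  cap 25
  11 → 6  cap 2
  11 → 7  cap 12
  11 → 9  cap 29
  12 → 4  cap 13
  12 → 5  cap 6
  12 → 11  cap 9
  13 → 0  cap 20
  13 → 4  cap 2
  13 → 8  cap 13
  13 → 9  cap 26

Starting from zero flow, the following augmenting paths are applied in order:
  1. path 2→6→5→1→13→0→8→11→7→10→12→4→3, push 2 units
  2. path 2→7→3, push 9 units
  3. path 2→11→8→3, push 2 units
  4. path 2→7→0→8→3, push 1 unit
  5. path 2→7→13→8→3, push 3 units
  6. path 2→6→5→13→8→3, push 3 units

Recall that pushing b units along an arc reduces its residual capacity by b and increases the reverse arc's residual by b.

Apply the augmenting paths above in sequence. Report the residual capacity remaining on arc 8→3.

Residual capacity of (8,3): 12

after path 1 (2→6→5→1→13→0→8→11→7→10→12→4→3, push 2): res(8,3)=21
after path 2 (2→7→3, push 9): res(8,3)=21
after path 3 (2→11→8→3, push 2): res(8,3)=19
after path 4 (2→7→0→8→3, push 1): res(8,3)=18
after path 5 (2→7→13→8→3, push 3): res(8,3)=15
after path 6 (2→6→5→13→8→3, push 3): res(8,3)=12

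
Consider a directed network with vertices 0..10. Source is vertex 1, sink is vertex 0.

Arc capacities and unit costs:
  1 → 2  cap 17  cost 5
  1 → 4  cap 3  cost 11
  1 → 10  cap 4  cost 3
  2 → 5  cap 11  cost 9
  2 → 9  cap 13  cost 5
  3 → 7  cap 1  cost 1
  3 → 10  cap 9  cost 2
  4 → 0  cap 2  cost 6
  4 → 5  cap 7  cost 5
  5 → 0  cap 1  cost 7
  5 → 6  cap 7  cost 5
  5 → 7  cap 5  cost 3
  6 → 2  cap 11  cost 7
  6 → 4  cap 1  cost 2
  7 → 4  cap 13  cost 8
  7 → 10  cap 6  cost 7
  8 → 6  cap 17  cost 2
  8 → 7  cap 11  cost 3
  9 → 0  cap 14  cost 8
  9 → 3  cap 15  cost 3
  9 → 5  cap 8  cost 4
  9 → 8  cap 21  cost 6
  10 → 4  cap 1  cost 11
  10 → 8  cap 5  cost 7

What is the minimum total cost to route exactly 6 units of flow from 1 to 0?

Minimum cost for 6 units: 106

shortest-cost path #1: 1→4→0 push 2 @ unit cost 17 (adds 34)
shortest-cost path #2: 1→2→9→0 push 4 @ unit cost 18 (adds 72)
total cost = 106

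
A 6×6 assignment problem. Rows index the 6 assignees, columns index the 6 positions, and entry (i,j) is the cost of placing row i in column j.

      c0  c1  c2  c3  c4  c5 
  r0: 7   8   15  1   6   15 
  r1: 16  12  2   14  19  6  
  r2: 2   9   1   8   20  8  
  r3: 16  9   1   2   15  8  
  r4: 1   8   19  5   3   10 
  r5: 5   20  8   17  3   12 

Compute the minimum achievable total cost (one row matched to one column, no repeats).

one of 4 optimal assignments: row0→col1 (cost 8), row1→col5 (cost 6), row2→col2 (cost 1), row3→col3 (cost 2), row4→col0 (cost 1), row5→col4 (cost 3)
total = 8 + 6 + 1 + 2 + 1 + 3 = 21

Minimum assignment cost: 21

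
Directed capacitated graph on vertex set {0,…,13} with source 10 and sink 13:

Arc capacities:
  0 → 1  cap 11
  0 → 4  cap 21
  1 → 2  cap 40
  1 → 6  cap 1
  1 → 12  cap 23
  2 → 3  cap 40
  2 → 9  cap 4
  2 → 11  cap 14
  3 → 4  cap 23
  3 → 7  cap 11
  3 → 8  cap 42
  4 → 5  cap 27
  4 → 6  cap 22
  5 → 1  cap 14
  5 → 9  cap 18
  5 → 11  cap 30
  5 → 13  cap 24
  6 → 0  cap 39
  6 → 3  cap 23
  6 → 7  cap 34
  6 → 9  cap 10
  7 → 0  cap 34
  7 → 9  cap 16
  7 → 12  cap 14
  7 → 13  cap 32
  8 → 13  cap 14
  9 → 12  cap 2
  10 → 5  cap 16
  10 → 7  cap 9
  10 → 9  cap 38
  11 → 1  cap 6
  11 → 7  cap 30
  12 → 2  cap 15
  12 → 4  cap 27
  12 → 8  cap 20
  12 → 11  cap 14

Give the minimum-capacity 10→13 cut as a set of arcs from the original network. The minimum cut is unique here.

augment #1: 10→5→13 push 16
augment #2: 10→7→13 push 9
augment #3: 10→9→12→8→13 push 2
max flow = 27; residual-reachable set from 10 gives S-side
cut edges (S→T): {(9,12), (10,5), (10,7)} total cap 27

Min-cut arcs: {(9,12), (10,5), (10,7)} (total capacity 27)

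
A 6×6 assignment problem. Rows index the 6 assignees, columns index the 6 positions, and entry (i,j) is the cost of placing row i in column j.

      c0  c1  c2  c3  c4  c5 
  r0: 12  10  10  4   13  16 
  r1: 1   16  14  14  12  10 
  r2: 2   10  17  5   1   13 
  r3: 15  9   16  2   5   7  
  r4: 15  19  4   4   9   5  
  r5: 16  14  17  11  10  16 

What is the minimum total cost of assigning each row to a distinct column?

Minimum assignment cost: 31

optimal assignment: row0→col3 (cost 4), row1→col0 (cost 1), row2→col4 (cost 1), row3→col5 (cost 7), row4→col2 (cost 4), row5→col1 (cost 14)
total = 4 + 1 + 1 + 7 + 4 + 14 = 31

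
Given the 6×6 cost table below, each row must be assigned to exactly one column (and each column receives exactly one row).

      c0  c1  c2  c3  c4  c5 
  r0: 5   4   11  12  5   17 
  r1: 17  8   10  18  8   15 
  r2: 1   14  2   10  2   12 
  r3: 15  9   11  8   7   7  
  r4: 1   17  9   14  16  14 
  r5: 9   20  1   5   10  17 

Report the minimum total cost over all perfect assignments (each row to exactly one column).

optimal assignment: row0→col1 (cost 4), row1→col4 (cost 8), row2→col2 (cost 2), row3→col5 (cost 7), row4→col0 (cost 1), row5→col3 (cost 5)
total = 4 + 8 + 2 + 7 + 1 + 5 = 27

Minimum assignment cost: 27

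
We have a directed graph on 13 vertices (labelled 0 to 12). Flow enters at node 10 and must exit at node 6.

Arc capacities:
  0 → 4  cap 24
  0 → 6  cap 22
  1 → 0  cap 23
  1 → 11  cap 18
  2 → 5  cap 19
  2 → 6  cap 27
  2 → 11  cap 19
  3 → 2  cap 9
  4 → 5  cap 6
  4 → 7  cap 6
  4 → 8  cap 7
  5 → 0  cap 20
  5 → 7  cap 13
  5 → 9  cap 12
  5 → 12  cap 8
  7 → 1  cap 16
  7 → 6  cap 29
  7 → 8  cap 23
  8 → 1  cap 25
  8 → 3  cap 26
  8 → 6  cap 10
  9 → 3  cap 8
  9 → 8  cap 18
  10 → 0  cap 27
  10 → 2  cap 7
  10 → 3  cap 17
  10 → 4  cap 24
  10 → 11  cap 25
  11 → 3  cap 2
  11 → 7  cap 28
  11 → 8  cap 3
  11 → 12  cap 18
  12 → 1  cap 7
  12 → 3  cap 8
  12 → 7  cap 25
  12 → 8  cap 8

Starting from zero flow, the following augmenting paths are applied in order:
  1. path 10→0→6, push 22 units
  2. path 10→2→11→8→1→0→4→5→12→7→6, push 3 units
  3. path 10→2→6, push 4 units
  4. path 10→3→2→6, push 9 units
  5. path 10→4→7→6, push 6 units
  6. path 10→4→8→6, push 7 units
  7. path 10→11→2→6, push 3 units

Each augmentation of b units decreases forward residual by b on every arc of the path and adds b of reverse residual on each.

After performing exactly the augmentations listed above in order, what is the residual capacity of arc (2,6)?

Residual capacity of (2,6): 11

after path 1 (10→0→6, push 22): res(2,6)=27
after path 2 (10→2→11→8→1→0→4→5→12→7→6, push 3): res(2,6)=27
after path 3 (10→2→6, push 4): res(2,6)=23
after path 4 (10→3→2→6, push 9): res(2,6)=14
after path 5 (10→4→7→6, push 6): res(2,6)=14
after path 6 (10→4→8→6, push 7): res(2,6)=14
after path 7 (10→11→2→6, push 3): res(2,6)=11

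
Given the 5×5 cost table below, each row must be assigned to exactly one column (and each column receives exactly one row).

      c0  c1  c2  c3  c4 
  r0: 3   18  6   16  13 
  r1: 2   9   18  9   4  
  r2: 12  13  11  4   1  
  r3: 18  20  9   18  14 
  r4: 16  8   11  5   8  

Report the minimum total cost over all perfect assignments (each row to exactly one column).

Minimum assignment cost: 27

optimal assignment: row0→col0 (cost 3), row1→col1 (cost 9), row2→col4 (cost 1), row3→col2 (cost 9), row4→col3 (cost 5)
total = 3 + 9 + 1 + 9 + 5 = 27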